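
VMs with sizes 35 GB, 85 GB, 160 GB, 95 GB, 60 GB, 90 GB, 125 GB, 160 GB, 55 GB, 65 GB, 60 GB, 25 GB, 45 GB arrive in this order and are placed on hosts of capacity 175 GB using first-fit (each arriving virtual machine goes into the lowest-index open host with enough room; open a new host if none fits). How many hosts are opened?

7

  35 → host 1 (new)  [load 35/175]
  85 → host 1  [load 120/175]
  160 → host 2 (new)  [load 160/175]
  95 → host 3 (new)  [load 95/175]
  60 → host 3  [load 155/175]
  90 → host 4 (new)  [load 90/175]
  125 → host 5 (new)  [load 125/175]
  160 → host 6 (new)  [load 160/175]
  55 → host 1  [load 175/175]
  65 → host 4  [load 155/175]
  60 → host 7 (new)  [load 60/175]
  25 → host 5  [load 150/175]
  45 → host 7  [load 105/175]
7 hosts opened.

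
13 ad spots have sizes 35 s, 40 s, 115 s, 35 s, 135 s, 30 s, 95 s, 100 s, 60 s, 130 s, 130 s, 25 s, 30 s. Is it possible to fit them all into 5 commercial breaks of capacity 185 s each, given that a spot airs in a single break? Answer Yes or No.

Total = 960 s; ⌈960/185⌉ = 6.
At least 6 commercial breaks are required, but only 5 are allowed.

No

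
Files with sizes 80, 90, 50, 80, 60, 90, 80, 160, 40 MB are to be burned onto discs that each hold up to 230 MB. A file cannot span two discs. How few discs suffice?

4

Total = 160 + 90 + 90 + 80 + 80 + 80 + 60 + 50 + 40 = 730 MB.
Lower bound: ⌈730/230⌉ = 4 discs.
A packing using 4 discs:
  disc 1: 160 + 60 = 220
  disc 2: 90 + 90 + 50 = 230
  disc 3: 80 + 80 + 40 = 200
  disc 4: 80 = 80
This matches the lower bound, so 4 is optimal.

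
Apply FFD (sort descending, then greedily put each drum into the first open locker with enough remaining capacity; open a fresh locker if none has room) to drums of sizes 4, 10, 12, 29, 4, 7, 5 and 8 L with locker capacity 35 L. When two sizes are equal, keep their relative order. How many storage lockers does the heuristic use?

3

Sorted descending: 29, 12, 10, 8, 7, 5, 4, 4.
  29 → locker 1 (new)  [load 29/35]
  12 → locker 2 (new)  [load 12/35]
  10 → locker 2  [load 22/35]
  8 → locker 2  [load 30/35]
  7 → locker 3 (new)  [load 7/35]
  5 → locker 1  [load 34/35]
  4 → locker 2  [load 34/35]
  4 → locker 3  [load 11/35]
3 storage lockers opened.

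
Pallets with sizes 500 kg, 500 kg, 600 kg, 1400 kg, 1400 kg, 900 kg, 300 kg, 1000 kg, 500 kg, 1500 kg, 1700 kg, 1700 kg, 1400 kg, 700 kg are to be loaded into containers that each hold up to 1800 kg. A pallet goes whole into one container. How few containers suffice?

Total = 1700 + 1700 + 1500 + 1400 + 1400 + 1400 + 1000 + 900 + 700 + 600 + 500 + 500 + 500 + 300 = 14100 kg.
Lower bound: ⌈14100/1800⌉ = 8 containers.
A packing using 9 containers:
  container 1: 1700 = 1700
  container 2: 1700 = 1700
  container 3: 1500 + 300 = 1800
  container 4: 1400 = 1400
  container 5: 1400 = 1400
  container 6: 1400 = 1400
  container 7: 1000 + 700 = 1700
  container 8: 900 + 600 = 1500
  container 9: 500 + 500 + 500 = 1500
No arrangement into 8 containers stays within capacity, so 9 is optimal.

9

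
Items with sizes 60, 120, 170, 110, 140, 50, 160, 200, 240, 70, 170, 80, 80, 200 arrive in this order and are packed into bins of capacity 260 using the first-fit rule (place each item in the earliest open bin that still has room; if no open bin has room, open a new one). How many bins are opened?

8

  60 → bin 1 (new)  [load 60/260]
  120 → bin 1  [load 180/260]
  170 → bin 2 (new)  [load 170/260]
  110 → bin 3 (new)  [load 110/260]
  140 → bin 3  [load 250/260]
  50 → bin 1  [load 230/260]
  160 → bin 4 (new)  [load 160/260]
  200 → bin 5 (new)  [load 200/260]
  240 → bin 6 (new)  [load 240/260]
  70 → bin 2  [load 240/260]
  170 → bin 7 (new)  [load 170/260]
  80 → bin 4  [load 240/260]
  80 → bin 7  [load 250/260]
  200 → bin 8 (new)  [load 200/260]
8 bins opened.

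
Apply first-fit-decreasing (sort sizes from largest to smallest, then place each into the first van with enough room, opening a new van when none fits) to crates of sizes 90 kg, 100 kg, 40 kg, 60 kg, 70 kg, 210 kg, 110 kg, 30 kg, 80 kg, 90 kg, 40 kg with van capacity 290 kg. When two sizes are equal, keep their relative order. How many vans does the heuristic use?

Sorted descending: 210, 110, 100, 90, 90, 80, 70, 60, 40, 40, 30.
  210 → van 1 (new)  [load 210/290]
  110 → van 2 (new)  [load 110/290]
  100 → van 2  [load 210/290]
  90 → van 3 (new)  [load 90/290]
  90 → van 3  [load 180/290]
  80 → van 1  [load 290/290]
  70 → van 2  [load 280/290]
  60 → van 3  [load 240/290]
  40 → van 3  [load 280/290]
  40 → van 4 (new)  [load 40/290]
  30 → van 4  [load 70/290]
4 vans opened.

4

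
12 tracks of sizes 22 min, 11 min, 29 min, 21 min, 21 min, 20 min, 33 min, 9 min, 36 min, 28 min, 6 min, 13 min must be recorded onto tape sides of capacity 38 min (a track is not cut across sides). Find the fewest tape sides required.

Total = 36 + 33 + 29 + 28 + 22 + 21 + 21 + 20 + 13 + 11 + 9 + 6 = 249 min.
Lower bound: ⌈249/38⌉ = 7 tape sides.
Also, 8 tracks each exceed 19 min, and no two of those can share a side, so at least 8 tape sides are needed.
A packing using 8 tape sides:
  side 1: 36 = 36
  side 2: 33 = 33
  side 3: 29 + 9 = 38
  side 4: 28 + 6 = 34
  side 5: 22 + 13 = 35
  side 6: 21 + 11 = 32
  side 7: 21 = 21
  side 8: 20 = 20
This matches the lower bound, so 8 is optimal.

8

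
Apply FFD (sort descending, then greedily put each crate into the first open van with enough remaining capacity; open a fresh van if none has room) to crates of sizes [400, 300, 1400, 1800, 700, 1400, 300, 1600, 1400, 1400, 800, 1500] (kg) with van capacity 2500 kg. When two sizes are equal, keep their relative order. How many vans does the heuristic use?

7

Sorted descending: 1800, 1600, 1500, 1400, 1400, 1400, 1400, 800, 700, 400, 300, 300.
  1800 → van 1 (new)  [load 1800/2500]
  1600 → van 2 (new)  [load 1600/2500]
  1500 → van 3 (new)  [load 1500/2500]
  1400 → van 4 (new)  [load 1400/2500]
  1400 → van 5 (new)  [load 1400/2500]
  1400 → van 6 (new)  [load 1400/2500]
  1400 → van 7 (new)  [load 1400/2500]
  800 → van 2  [load 2400/2500]
  700 → van 1  [load 2500/2500]
  400 → van 3  [load 1900/2500]
  300 → van 3  [load 2200/2500]
  300 → van 3  [load 2500/2500]
7 vans opened.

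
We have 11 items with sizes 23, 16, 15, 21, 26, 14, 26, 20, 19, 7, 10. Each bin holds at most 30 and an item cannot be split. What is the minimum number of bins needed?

Total = 26 + 26 + 23 + 21 + 20 + 19 + 16 + 15 + 14 + 10 + 7 = 197.
Lower bound: ⌈197/30⌉ = 7 bins.
A packing using 8 bins:
  bin 1: 26 = 26
  bin 2: 26 = 26
  bin 3: 23 + 7 = 30
  bin 4: 21 = 21
  bin 5: 20 + 10 = 30
  bin 6: 19 = 19
  bin 7: 16 + 14 = 30
  bin 8: 15 = 15
No arrangement into 7 bins stays within capacity, so 8 is optimal.

8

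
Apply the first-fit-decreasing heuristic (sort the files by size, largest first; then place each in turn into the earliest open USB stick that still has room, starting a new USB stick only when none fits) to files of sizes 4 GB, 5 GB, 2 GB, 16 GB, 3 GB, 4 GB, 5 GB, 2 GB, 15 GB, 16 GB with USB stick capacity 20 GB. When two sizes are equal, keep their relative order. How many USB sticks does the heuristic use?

Sorted descending: 16, 16, 15, 5, 5, 4, 4, 3, 2, 2.
  16 → USB stick 1 (new)  [load 16/20]
  16 → USB stick 2 (new)  [load 16/20]
  15 → USB stick 3 (new)  [load 15/20]
  5 → USB stick 3  [load 20/20]
  5 → USB stick 4 (new)  [load 5/20]
  4 → USB stick 1  [load 20/20]
  4 → USB stick 2  [load 20/20]
  3 → USB stick 4  [load 8/20]
  2 → USB stick 4  [load 10/20]
  2 → USB stick 4  [load 12/20]
4 USB sticks opened.

4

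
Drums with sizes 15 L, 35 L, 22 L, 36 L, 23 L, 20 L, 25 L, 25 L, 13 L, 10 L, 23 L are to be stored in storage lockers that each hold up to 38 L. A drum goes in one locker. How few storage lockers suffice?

Total = 36 + 35 + 25 + 25 + 23 + 23 + 22 + 20 + 15 + 13 + 10 = 247 L.
Lower bound: ⌈247/38⌉ = 7 storage lockers.
Also, 8 drums each exceed 19 L, and no two of those can share a locker, so at least 8 storage lockers are needed.
A packing using 8 storage lockers:
  locker 1: 36 = 36
  locker 2: 35 = 35
  locker 3: 25 + 13 = 38
  locker 4: 25 + 10 = 35
  locker 5: 23 + 15 = 38
  locker 6: 23 = 23
  locker 7: 22 = 22
  locker 8: 20 = 20
This matches the lower bound, so 8 is optimal.

8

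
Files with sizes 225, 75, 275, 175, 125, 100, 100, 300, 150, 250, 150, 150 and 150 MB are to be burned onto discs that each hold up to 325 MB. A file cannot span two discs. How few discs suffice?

8

Total = 300 + 275 + 250 + 225 + 175 + 150 + 150 + 150 + 150 + 125 + 100 + 100 + 75 = 2225 MB.
Lower bound: ⌈2225/325⌉ = 7 discs.
A packing using 8 discs:
  disc 1: 300 = 300
  disc 2: 275 = 275
  disc 3: 250 + 75 = 325
  disc 4: 225 + 100 = 325
  disc 5: 175 + 150 = 325
  disc 6: 150 + 150 = 300
  disc 7: 150 + 125 = 275
  disc 8: 100 = 100
No arrangement into 7 discs stays within capacity, so 8 is optimal.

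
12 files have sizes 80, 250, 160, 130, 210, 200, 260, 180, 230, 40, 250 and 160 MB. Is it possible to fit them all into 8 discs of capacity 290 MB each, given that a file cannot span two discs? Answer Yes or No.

No

Total = 2150 MB; ⌈2150/290⌉ = 8.
9 files each exceed half the capacity and cannot share a disc, forcing at least 9 discs.
At least 9 discs are required, but only 8 are allowed.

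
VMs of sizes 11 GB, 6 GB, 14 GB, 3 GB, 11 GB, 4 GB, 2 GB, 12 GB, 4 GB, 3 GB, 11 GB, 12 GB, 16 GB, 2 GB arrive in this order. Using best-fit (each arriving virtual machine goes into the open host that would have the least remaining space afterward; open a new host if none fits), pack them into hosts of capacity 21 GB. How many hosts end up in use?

7

  11 → host 1 (new)  [load 11/21]
  6 → host 1  [load 17/21]
  14 → host 2 (new)  [load 14/21]
  3 → host 1  [load 20/21]
  11 → host 3 (new)  [load 11/21]
  4 → host 2  [load 18/21]
  2 → host 2  [load 20/21]
  12 → host 4 (new)  [load 12/21]
  4 → host 4  [load 16/21]
  3 → host 4  [load 19/21]
  11 → host 5 (new)  [load 11/21]
  12 → host 6 (new)  [load 12/21]
  16 → host 7 (new)  [load 16/21]
  2 → host 4  [load 21/21]
7 hosts opened.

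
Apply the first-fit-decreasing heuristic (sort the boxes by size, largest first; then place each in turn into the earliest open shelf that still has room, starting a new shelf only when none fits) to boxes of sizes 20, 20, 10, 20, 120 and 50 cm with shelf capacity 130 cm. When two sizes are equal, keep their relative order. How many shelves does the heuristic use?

2

Sorted descending: 120, 50, 20, 20, 20, 10.
  120 → shelf 1 (new)  [load 120/130]
  50 → shelf 2 (new)  [load 50/130]
  20 → shelf 2  [load 70/130]
  20 → shelf 2  [load 90/130]
  20 → shelf 2  [load 110/130]
  10 → shelf 1  [load 130/130]
2 shelves opened.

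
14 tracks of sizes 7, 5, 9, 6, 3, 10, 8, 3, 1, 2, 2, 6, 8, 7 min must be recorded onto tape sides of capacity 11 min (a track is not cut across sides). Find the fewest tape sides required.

8

Total = 10 + 9 + 8 + 8 + 7 + 7 + 6 + 6 + 5 + 3 + 3 + 2 + 2 + 1 = 77 min.
Lower bound: ⌈77/11⌉ = 7 tape sides.
Also, 8 tracks each exceed 11/2 min, and no two of those can share a side, so at least 8 tape sides are needed.
A packing using 8 tape sides:
  side 1: 10 + 1 = 11
  side 2: 9 + 2 = 11
  side 3: 8 + 3 = 11
  side 4: 8 + 3 = 11
  side 5: 7 + 2 = 9
  side 6: 7 = 7
  side 7: 6 + 5 = 11
  side 8: 6 = 6
This matches the lower bound, so 8 is optimal.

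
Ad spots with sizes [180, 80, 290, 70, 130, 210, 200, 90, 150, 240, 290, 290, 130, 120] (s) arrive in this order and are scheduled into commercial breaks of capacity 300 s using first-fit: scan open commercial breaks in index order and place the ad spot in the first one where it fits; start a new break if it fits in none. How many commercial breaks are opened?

10

  180 → break 1 (new)  [load 180/300]
  80 → break 1  [load 260/300]
  290 → break 2 (new)  [load 290/300]
  70 → break 3 (new)  [load 70/300]
  130 → break 3  [load 200/300]
  210 → break 4 (new)  [load 210/300]
  200 → break 5 (new)  [load 200/300]
  90 → break 3  [load 290/300]
  150 → break 6 (new)  [load 150/300]
  240 → break 7 (new)  [load 240/300]
  290 → break 8 (new)  [load 290/300]
  290 → break 9 (new)  [load 290/300]
  130 → break 6  [load 280/300]
  120 → break 10 (new)  [load 120/300]
10 commercial breaks opened.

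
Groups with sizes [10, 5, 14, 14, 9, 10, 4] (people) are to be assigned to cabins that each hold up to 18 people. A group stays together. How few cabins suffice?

5

Total = 14 + 14 + 10 + 10 + 9 + 5 + 4 = 66 people.
Lower bound: ⌈66/18⌉ = 4 cabins.
A packing using 5 cabins:
  cabin 1: 14 + 4 = 18
  cabin 2: 14 = 14
  cabin 3: 10 + 5 = 15
  cabin 4: 10 = 10
  cabin 5: 9 = 9
No arrangement into 4 cabins stays within capacity, so 5 is optimal.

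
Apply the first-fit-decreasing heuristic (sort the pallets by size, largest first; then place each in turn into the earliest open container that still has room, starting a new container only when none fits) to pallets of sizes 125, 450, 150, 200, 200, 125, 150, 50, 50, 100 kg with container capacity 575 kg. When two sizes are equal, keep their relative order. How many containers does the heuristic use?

3

Sorted descending: 450, 200, 200, 150, 150, 125, 125, 100, 50, 50.
  450 → container 1 (new)  [load 450/575]
  200 → container 2 (new)  [load 200/575]
  200 → container 2  [load 400/575]
  150 → container 2  [load 550/575]
  150 → container 3 (new)  [load 150/575]
  125 → container 1  [load 575/575]
  125 → container 3  [load 275/575]
  100 → container 3  [load 375/575]
  50 → container 3  [load 425/575]
  50 → container 3  [load 475/575]
3 containers opened.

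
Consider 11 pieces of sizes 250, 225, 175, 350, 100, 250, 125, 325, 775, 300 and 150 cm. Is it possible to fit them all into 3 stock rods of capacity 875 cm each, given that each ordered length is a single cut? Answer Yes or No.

Total = 3025 cm; ⌈3025/875⌉ = 4.
At least 4 stock rods are required, but only 3 are allowed.

No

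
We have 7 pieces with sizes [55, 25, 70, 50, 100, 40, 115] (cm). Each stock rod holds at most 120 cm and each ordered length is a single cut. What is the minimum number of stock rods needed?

4

Total = 115 + 100 + 70 + 55 + 50 + 40 + 25 = 455 cm.
Lower bound: ⌈455/120⌉ = 4 stock rods.
A packing using 4 stock rods:
  stock rod 1: 115 = 115
  stock rod 2: 100 = 100
  stock rod 3: 70 + 50 = 120
  stock rod 4: 55 + 40 + 25 = 120
This matches the lower bound, so 4 is optimal.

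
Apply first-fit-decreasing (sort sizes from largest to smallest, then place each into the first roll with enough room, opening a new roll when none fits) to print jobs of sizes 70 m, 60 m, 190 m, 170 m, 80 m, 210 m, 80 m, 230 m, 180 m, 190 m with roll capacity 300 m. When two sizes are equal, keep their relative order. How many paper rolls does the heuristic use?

6

Sorted descending: 230, 210, 190, 190, 180, 170, 80, 80, 70, 60.
  230 → roll 1 (new)  [load 230/300]
  210 → roll 2 (new)  [load 210/300]
  190 → roll 3 (new)  [load 190/300]
  190 → roll 4 (new)  [load 190/300]
  180 → roll 5 (new)  [load 180/300]
  170 → roll 6 (new)  [load 170/300]
  80 → roll 2  [load 290/300]
  80 → roll 3  [load 270/300]
  70 → roll 1  [load 300/300]
  60 → roll 4  [load 250/300]
6 paper rolls opened.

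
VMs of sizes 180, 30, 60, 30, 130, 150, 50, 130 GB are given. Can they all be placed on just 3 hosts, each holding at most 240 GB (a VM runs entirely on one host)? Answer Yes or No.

Total = 760 GB; ⌈760/240⌉ = 4.
At least 4 hosts are required, but only 3 are allowed.

No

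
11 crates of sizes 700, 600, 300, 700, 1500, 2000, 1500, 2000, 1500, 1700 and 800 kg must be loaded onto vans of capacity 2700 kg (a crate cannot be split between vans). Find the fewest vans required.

6

Total = 2000 + 2000 + 1700 + 1500 + 1500 + 1500 + 800 + 700 + 700 + 600 + 300 = 13300 kg.
Lower bound: ⌈13300/2700⌉ = 5 vans.
Also, 6 crates each exceed 1350 kg, and no two of those can share a van, so at least 6 vans are needed.
A packing using 6 vans:
  van 1: 2000 + 700 = 2700
  van 2: 2000 + 700 = 2700
  van 3: 1700 + 800 = 2500
  van 4: 1500 + 600 + 300 = 2400
  van 5: 1500 = 1500
  van 6: 1500 = 1500
This matches the lower bound, so 6 is optimal.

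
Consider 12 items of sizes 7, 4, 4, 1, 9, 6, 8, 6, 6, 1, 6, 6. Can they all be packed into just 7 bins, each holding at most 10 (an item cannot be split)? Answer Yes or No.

Total = 64; ⌈64/10⌉ = 7.
8 items each exceed half the capacity and cannot share a bin, forcing at least 8 bins.
At least 8 bins are required, but only 7 are allowed.

No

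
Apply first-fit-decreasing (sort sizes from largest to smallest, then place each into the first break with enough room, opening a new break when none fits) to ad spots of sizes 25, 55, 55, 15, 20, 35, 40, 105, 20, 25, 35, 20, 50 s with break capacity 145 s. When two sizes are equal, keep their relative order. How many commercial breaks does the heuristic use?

4

Sorted descending: 105, 55, 55, 50, 40, 35, 35, 25, 25, 20, 20, 20, 15.
  105 → break 1 (new)  [load 105/145]
  55 → break 2 (new)  [load 55/145]
  55 → break 2  [load 110/145]
  50 → break 3 (new)  [load 50/145]
  40 → break 1  [load 145/145]
  35 → break 2  [load 145/145]
  35 → break 3  [load 85/145]
  25 → break 3  [load 110/145]
  25 → break 3  [load 135/145]
  20 → break 4 (new)  [load 20/145]
  20 → break 4  [load 40/145]
  20 → break 4  [load 60/145]
  15 → break 4  [load 75/145]
4 commercial breaks opened.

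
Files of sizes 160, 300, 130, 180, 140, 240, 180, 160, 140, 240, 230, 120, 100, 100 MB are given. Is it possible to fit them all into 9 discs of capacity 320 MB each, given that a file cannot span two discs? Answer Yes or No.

Yes

A valid assignment using 9 discs:
  disc 1: 300 = 300
  disc 2: 240 = 240
  disc 3: 240 = 240
  disc 4: 230 = 230
  disc 5: 180 + 140 = 320
  disc 6: 180 + 140 = 320
  disc 7: 160 + 160 = 320
  disc 8: 130 + 120 = 250
  disc 9: 100 + 100 = 200
Every load is within 320 MB, so 9 discs suffice.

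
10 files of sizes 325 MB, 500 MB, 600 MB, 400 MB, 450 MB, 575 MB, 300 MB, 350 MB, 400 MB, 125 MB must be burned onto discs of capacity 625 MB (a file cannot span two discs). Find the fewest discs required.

Total = 600 + 575 + 500 + 450 + 400 + 400 + 350 + 325 + 300 + 125 = 4025 MB.
Lower bound: ⌈4025/625⌉ = 7 discs.
Also, 8 files each exceed 625/2 MB, and no two of those can share a disc, so at least 8 discs are needed.
A packing using 8 discs:
  disc 1: 600 = 600
  disc 2: 575 = 575
  disc 3: 500 + 125 = 625
  disc 4: 450 = 450
  disc 5: 400 = 400
  disc 6: 400 = 400
  disc 7: 350 = 350
  disc 8: 325 + 300 = 625
This matches the lower bound, so 8 is optimal.

8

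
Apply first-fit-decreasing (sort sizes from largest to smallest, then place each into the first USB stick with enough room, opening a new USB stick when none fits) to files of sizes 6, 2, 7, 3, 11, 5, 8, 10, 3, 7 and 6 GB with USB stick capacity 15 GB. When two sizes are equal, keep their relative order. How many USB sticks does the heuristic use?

5

Sorted descending: 11, 10, 8, 7, 7, 6, 6, 5, 3, 3, 2.
  11 → USB stick 1 (new)  [load 11/15]
  10 → USB stick 2 (new)  [load 10/15]
  8 → USB stick 3 (new)  [load 8/15]
  7 → USB stick 3  [load 15/15]
  7 → USB stick 4 (new)  [load 7/15]
  6 → USB stick 4  [load 13/15]
  6 → USB stick 5 (new)  [load 6/15]
  5 → USB stick 2  [load 15/15]
  3 → USB stick 1  [load 14/15]
  3 → USB stick 5  [load 9/15]
  2 → USB stick 4  [load 15/15]
5 USB sticks opened.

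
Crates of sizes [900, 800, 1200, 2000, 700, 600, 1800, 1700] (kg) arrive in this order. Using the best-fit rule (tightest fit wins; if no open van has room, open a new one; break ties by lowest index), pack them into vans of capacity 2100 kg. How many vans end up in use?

  900 → van 1 (new)  [load 900/2100]
  800 → van 1  [load 1700/2100]
  1200 → van 2 (new)  [load 1200/2100]
  2000 → van 3 (new)  [load 2000/2100]
  700 → van 2  [load 1900/2100]
  600 → van 4 (new)  [load 600/2100]
  1800 → van 5 (new)  [load 1800/2100]
  1700 → van 6 (new)  [load 1700/2100]
6 vans opened.

6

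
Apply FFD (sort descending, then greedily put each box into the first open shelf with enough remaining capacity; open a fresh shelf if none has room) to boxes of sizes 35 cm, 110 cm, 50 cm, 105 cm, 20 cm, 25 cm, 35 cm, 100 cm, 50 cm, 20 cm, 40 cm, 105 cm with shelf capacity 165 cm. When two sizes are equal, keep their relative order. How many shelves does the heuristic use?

Sorted descending: 110, 105, 105, 100, 50, 50, 40, 35, 35, 25, 20, 20.
  110 → shelf 1 (new)  [load 110/165]
  105 → shelf 2 (new)  [load 105/165]
  105 → shelf 3 (new)  [load 105/165]
  100 → shelf 4 (new)  [load 100/165]
  50 → shelf 1  [load 160/165]
  50 → shelf 2  [load 155/165]
  40 → shelf 3  [load 145/165]
  35 → shelf 4  [load 135/165]
  35 → shelf 5 (new)  [load 35/165]
  25 → shelf 4  [load 160/165]
  20 → shelf 3  [load 165/165]
  20 → shelf 5  [load 55/165]
5 shelves opened.

5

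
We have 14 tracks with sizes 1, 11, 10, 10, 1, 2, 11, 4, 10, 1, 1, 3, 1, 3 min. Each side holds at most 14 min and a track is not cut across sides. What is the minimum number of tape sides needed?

Total = 11 + 11 + 10 + 10 + 10 + 4 + 3 + 3 + 2 + 1 + 1 + 1 + 1 + 1 = 69 min.
Lower bound: ⌈69/14⌉ = 5 tape sides.
A packing using 5 tape sides:
  side 1: 11 + 3 = 14
  side 2: 11 + 3 = 14
  side 3: 10 + 4 = 14
  side 4: 10 + 2 + 1 + 1 = 14
  side 5: 10 + 1 + 1 + 1 = 13
This matches the lower bound, so 5 is optimal.

5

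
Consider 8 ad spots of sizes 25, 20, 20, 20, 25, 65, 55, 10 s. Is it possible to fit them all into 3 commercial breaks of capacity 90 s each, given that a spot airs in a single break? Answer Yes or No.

Yes

A valid assignment using 3 commercial breaks:
  break 1: 65 + 25 = 90
  break 2: 55 + 25 + 10 = 90
  break 3: 20 + 20 + 20 = 60
Every load is within 90 s, so 3 commercial breaks suffice.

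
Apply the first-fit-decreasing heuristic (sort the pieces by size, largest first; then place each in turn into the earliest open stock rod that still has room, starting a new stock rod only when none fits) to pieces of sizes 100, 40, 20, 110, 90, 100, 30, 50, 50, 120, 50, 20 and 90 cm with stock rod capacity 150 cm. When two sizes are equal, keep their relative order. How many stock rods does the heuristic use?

6

Sorted descending: 120, 110, 100, 100, 90, 90, 50, 50, 50, 40, 30, 20, 20.
  120 → stock rod 1 (new)  [load 120/150]
  110 → stock rod 2 (new)  [load 110/150]
  100 → stock rod 3 (new)  [load 100/150]
  100 → stock rod 4 (new)  [load 100/150]
  90 → stock rod 5 (new)  [load 90/150]
  90 → stock rod 6 (new)  [load 90/150]
  50 → stock rod 3  [load 150/150]
  50 → stock rod 4  [load 150/150]
  50 → stock rod 5  [load 140/150]
  40 → stock rod 2  [load 150/150]
  30 → stock rod 1  [load 150/150]
  20 → stock rod 6  [load 110/150]
  20 → stock rod 6  [load 130/150]
6 stock rods opened.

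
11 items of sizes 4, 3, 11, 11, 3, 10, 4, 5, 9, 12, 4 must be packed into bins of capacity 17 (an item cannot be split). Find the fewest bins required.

5

Total = 12 + 11 + 11 + 10 + 9 + 5 + 4 + 4 + 4 + 3 + 3 = 76.
Lower bound: ⌈76/17⌉ = 5 bins.
A packing using 5 bins:
  bin 1: 12 + 5 = 17
  bin 2: 11 + 4 = 15
  bin 3: 11 + 4 = 15
  bin 4: 10 + 4 + 3 = 17
  bin 5: 9 + 3 = 12
This matches the lower bound, so 5 is optimal.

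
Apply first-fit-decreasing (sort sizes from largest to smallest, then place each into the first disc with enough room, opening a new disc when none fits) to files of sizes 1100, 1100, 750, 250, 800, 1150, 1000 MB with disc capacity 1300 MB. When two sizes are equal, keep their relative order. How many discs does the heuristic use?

6

Sorted descending: 1150, 1100, 1100, 1000, 800, 750, 250.
  1150 → disc 1 (new)  [load 1150/1300]
  1100 → disc 2 (new)  [load 1100/1300]
  1100 → disc 3 (new)  [load 1100/1300]
  1000 → disc 4 (new)  [load 1000/1300]
  800 → disc 5 (new)  [load 800/1300]
  750 → disc 6 (new)  [load 750/1300]
  250 → disc 4  [load 1250/1300]
6 discs opened.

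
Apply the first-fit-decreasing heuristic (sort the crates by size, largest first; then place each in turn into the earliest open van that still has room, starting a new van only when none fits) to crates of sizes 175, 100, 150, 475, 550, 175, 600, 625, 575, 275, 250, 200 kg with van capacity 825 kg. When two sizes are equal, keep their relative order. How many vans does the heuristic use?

Sorted descending: 625, 600, 575, 550, 475, 275, 250, 200, 175, 175, 150, 100.
  625 → van 1 (new)  [load 625/825]
  600 → van 2 (new)  [load 600/825]
  575 → van 3 (new)  [load 575/825]
  550 → van 4 (new)  [load 550/825]
  475 → van 5 (new)  [load 475/825]
  275 → van 4  [load 825/825]
  250 → van 3  [load 825/825]
  200 → van 1  [load 825/825]
  175 → van 2  [load 775/825]
  175 → van 5  [load 650/825]
  150 → van 5  [load 800/825]
  100 → van 6 (new)  [load 100/825]
6 vans opened.

6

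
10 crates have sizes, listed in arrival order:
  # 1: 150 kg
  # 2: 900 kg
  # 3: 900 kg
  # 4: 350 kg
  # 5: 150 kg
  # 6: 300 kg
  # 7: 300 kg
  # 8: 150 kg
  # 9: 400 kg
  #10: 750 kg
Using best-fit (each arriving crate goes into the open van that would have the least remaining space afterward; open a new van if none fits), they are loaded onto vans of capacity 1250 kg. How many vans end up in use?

4

  150 → van 1 (new)  [load 150/1250]
  900 → van 1  [load 1050/1250]
  900 → van 2 (new)  [load 900/1250]
  350 → van 2  [load 1250/1250]
  150 → van 1  [load 1200/1250]
  300 → van 3 (new)  [load 300/1250]
  300 → van 3  [load 600/1250]
  150 → van 3  [load 750/1250]
  400 → van 3  [load 1150/1250]
  750 → van 4 (new)  [load 750/1250]
4 vans opened.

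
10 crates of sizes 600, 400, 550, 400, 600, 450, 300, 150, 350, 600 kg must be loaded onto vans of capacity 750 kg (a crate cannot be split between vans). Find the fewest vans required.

7

Total = 600 + 600 + 600 + 550 + 450 + 400 + 400 + 350 + 300 + 150 = 4400 kg.
Lower bound: ⌈4400/750⌉ = 6 vans.
Also, 7 crates each exceed 375 kg, and no two of those can share a van, so at least 7 vans are needed.
A packing using 7 vans:
  van 1: 600 + 150 = 750
  van 2: 600 = 600
  van 3: 600 = 600
  van 4: 550 = 550
  van 5: 450 + 300 = 750
  van 6: 400 + 350 = 750
  van 7: 400 = 400
This matches the lower bound, so 7 is optimal.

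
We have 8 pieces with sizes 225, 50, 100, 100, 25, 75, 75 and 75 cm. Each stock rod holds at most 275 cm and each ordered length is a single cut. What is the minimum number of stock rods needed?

Total = 225 + 100 + 100 + 75 + 75 + 75 + 50 + 25 = 725 cm.
Lower bound: ⌈725/275⌉ = 3 stock rods.
A packing using 3 stock rods:
  stock rod 1: 225 + 50 = 275
  stock rod 2: 100 + 100 + 75 = 275
  stock rod 3: 75 + 75 + 25 = 175
This matches the lower bound, so 3 is optimal.

3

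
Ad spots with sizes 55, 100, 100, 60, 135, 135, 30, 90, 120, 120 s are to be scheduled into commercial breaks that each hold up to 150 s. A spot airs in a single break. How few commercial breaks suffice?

Total = 135 + 135 + 120 + 120 + 100 + 100 + 90 + 60 + 55 + 30 = 945 s.
Lower bound: ⌈945/150⌉ = 7 commercial breaks.
A packing using 8 commercial breaks:
  break 1: 135 = 135
  break 2: 135 = 135
  break 3: 120 + 30 = 150
  break 4: 120 = 120
  break 5: 100 = 100
  break 6: 100 = 100
  break 7: 90 + 60 = 150
  break 8: 55 = 55
No arrangement into 7 commercial breaks stays within capacity, so 8 is optimal.

8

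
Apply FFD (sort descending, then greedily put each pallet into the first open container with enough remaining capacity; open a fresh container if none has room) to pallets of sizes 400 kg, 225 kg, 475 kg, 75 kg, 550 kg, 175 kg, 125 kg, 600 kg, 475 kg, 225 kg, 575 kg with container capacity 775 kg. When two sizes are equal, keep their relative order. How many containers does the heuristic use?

Sorted descending: 600, 575, 550, 475, 475, 400, 225, 225, 175, 125, 75.
  600 → container 1 (new)  [load 600/775]
  575 → container 2 (new)  [load 575/775]
  550 → container 3 (new)  [load 550/775]
  475 → container 4 (new)  [load 475/775]
  475 → container 5 (new)  [load 475/775]
  400 → container 6 (new)  [load 400/775]
  225 → container 3  [load 775/775]
  225 → container 4  [load 700/775]
  175 → container 1  [load 775/775]
  125 → container 2  [load 700/775]
  75 → container 2  [load 775/775]
6 containers opened.

6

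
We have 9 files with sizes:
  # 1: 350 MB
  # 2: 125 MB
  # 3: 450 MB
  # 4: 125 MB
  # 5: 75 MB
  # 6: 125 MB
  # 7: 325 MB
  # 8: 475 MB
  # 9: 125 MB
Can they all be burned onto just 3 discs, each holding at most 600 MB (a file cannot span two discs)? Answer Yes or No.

Total = 2175 MB; ⌈2175/600⌉ = 4.
At least 4 discs are required, but only 3 are allowed.

No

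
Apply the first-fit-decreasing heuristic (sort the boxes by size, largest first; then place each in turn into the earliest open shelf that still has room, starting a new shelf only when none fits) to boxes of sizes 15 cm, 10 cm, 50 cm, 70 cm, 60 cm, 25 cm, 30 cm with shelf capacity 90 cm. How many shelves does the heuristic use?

3

Sorted descending: 70, 60, 50, 30, 25, 15, 10.
  70 → shelf 1 (new)  [load 70/90]
  60 → shelf 2 (new)  [load 60/90]
  50 → shelf 3 (new)  [load 50/90]
  30 → shelf 2  [load 90/90]
  25 → shelf 3  [load 75/90]
  15 → shelf 1  [load 85/90]
  10 → shelf 3  [load 85/90]
3 shelves opened.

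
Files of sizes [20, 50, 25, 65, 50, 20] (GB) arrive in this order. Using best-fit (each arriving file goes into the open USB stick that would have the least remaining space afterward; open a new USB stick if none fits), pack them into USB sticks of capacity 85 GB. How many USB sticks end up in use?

  20 → USB stick 1 (new)  [load 20/85]
  50 → USB stick 1  [load 70/85]
  25 → USB stick 2 (new)  [load 25/85]
  65 → USB stick 3 (new)  [load 65/85]
  50 → USB stick 2  [load 75/85]
  20 → USB stick 3  [load 85/85]
3 USB sticks opened.

3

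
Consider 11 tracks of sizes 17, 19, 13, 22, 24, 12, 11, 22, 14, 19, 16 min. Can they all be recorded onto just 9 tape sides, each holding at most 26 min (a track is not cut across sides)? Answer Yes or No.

A valid assignment using 9 tape sides:
  side 1: 24 = 24
  side 2: 22 = 22
  side 3: 22 = 22
  side 4: 19 = 19
  side 5: 19 = 19
  side 6: 17 = 17
  side 7: 16 = 16
  side 8: 14 + 12 = 26
  side 9: 13 + 11 = 24
Every load is within 26 min, so 9 tape sides suffice.

Yes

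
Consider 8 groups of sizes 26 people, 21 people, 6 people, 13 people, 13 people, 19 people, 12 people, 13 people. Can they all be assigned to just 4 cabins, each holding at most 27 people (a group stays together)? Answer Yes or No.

Total = 123 people; ⌈123/27⌉ = 5.
At least 5 cabins are required, but only 4 are allowed.

No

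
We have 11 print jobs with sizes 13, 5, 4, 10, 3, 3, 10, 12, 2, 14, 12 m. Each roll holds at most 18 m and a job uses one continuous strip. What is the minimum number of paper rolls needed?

Total = 14 + 13 + 12 + 12 + 10 + 10 + 5 + 4 + 3 + 3 + 2 = 88 m.
Lower bound: ⌈88/18⌉ = 5 paper rolls.
Also, 6 print jobs each exceed 9 m, and no two of those can share a roll, so at least 6 paper rolls are needed.
A packing using 6 paper rolls:
  roll 1: 14 + 4 = 18
  roll 2: 13 + 5 = 18
  roll 3: 12 + 3 + 3 = 18
  roll 4: 12 + 2 = 14
  roll 5: 10 = 10
  roll 6: 10 = 10
This matches the lower bound, so 6 is optimal.

6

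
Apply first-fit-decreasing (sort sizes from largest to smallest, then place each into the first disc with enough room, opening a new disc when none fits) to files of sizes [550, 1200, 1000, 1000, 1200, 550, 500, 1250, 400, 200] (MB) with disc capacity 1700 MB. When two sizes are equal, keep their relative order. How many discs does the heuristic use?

5

Sorted descending: 1250, 1200, 1200, 1000, 1000, 550, 550, 500, 400, 200.
  1250 → disc 1 (new)  [load 1250/1700]
  1200 → disc 2 (new)  [load 1200/1700]
  1200 → disc 3 (new)  [load 1200/1700]
  1000 → disc 4 (new)  [load 1000/1700]
  1000 → disc 5 (new)  [load 1000/1700]
  550 → disc 4  [load 1550/1700]
  550 → disc 5  [load 1550/1700]
  500 → disc 2  [load 1700/1700]
  400 → disc 1  [load 1650/1700]
  200 → disc 3  [load 1400/1700]
5 discs opened.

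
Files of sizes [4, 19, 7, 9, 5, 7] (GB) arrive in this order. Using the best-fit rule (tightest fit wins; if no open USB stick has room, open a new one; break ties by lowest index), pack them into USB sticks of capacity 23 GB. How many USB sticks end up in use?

  4 → USB stick 1 (new)  [load 4/23]
  19 → USB stick 1  [load 23/23]
  7 → USB stick 2 (new)  [load 7/23]
  9 → USB stick 2  [load 16/23]
  5 → USB stick 2  [load 21/23]
  7 → USB stick 3 (new)  [load 7/23]
3 USB sticks opened.

3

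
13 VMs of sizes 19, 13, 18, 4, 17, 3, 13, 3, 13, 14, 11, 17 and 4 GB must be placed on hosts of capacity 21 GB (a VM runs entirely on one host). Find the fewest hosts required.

Total = 19 + 18 + 17 + 17 + 14 + 13 + 13 + 13 + 11 + 4 + 4 + 3 + 3 = 149 GB.
Lower bound: ⌈149/21⌉ = 8 hosts.
Also, 9 VMs each exceed 21/2 GB, and no two of those can share a host, so at least 9 hosts are needed.
A packing using 9 hosts:
  host 1: 19 = 19
  host 2: 18 + 3 = 21
  host 3: 17 + 4 = 21
  host 4: 17 + 4 = 21
  host 5: 14 + 3 = 17
  host 6: 13 = 13
  host 7: 13 = 13
  host 8: 13 = 13
  host 9: 11 = 11
This matches the lower bound, so 9 is optimal.

9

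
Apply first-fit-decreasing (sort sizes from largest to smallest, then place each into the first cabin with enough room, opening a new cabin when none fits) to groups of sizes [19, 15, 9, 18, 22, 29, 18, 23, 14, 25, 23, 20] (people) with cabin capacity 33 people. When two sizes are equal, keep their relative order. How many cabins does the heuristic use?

9

Sorted descending: 29, 25, 23, 23, 22, 20, 19, 18, 18, 15, 14, 9.
  29 → cabin 1 (new)  [load 29/33]
  25 → cabin 2 (new)  [load 25/33]
  23 → cabin 3 (new)  [load 23/33]
  23 → cabin 4 (new)  [load 23/33]
  22 → cabin 5 (new)  [load 22/33]
  20 → cabin 6 (new)  [load 20/33]
  19 → cabin 7 (new)  [load 19/33]
  18 → cabin 8 (new)  [load 18/33]
  18 → cabin 9 (new)  [load 18/33]
  15 → cabin 8  [load 33/33]
  14 → cabin 7  [load 33/33]
  9 → cabin 3  [load 32/33]
9 cabins opened.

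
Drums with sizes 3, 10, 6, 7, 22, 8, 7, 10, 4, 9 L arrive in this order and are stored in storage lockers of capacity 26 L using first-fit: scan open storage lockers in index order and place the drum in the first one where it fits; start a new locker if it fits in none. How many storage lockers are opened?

4

  3 → locker 1 (new)  [load 3/26]
  10 → locker 1  [load 13/26]
  6 → locker 1  [load 19/26]
  7 → locker 1  [load 26/26]
  22 → locker 2 (new)  [load 22/26]
  8 → locker 3 (new)  [load 8/26]
  7 → locker 3  [load 15/26]
  10 → locker 3  [load 25/26]
  4 → locker 2  [load 26/26]
  9 → locker 4 (new)  [load 9/26]
4 storage lockers opened.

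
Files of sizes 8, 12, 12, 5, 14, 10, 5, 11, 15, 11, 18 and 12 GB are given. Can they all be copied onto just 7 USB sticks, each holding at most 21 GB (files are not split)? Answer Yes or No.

No

Total = 133 GB; ⌈133/21⌉ = 7.
8 files each exceed half the capacity and cannot share a USB stick, forcing at least 8 USB sticks.
At least 8 USB sticks are required, but only 7 are allowed.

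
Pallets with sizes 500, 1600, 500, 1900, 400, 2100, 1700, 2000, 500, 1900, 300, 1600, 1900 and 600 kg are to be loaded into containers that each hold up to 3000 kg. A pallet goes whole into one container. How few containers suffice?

Total = 2100 + 2000 + 1900 + 1900 + 1900 + 1700 + 1600 + 1600 + 600 + 500 + 500 + 500 + 400 + 300 = 17500 kg.
Lower bound: ⌈17500/3000⌉ = 6 containers.
Also, 8 pallets each exceed 1500 kg, and no two of those can share a container, so at least 8 containers are needed.
A packing using 8 containers:
  container 1: 2100 + 600 + 300 = 3000
  container 2: 2000 + 500 + 500 = 3000
  container 3: 1900 + 500 + 400 = 2800
  container 4: 1900 = 1900
  container 5: 1900 = 1900
  container 6: 1700 = 1700
  container 7: 1600 = 1600
  container 8: 1600 = 1600
This matches the lower bound, so 8 is optimal.

8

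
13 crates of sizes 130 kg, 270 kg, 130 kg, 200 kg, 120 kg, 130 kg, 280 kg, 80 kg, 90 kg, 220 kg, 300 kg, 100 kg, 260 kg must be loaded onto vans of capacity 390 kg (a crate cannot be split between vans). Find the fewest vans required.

Total = 300 + 280 + 270 + 260 + 220 + 200 + 130 + 130 + 130 + 120 + 100 + 90 + 80 = 2310 kg.
Lower bound: ⌈2310/390⌉ = 6 vans.
A packing using 7 vans:
  van 1: 300 + 90 = 390
  van 2: 280 + 100 = 380
  van 3: 270 + 120 = 390
  van 4: 260 + 130 = 390
  van 5: 220 + 130 = 350
  van 6: 200 + 130 = 330
  van 7: 80 = 80
No arrangement into 6 vans stays within capacity, so 7 is optimal.

7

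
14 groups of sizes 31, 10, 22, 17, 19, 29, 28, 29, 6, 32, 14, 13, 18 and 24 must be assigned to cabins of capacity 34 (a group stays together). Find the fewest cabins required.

10

Total = 32 + 31 + 29 + 29 + 28 + 24 + 22 + 19 + 18 + 17 + 14 + 13 + 10 + 6 = 292.
Lower bound: ⌈292/34⌉ = 9 cabins.
A packing using 10 cabins:
  cabin 1: 32 = 32
  cabin 2: 31 = 31
  cabin 3: 29 = 29
  cabin 4: 29 = 29
  cabin 5: 28 + 6 = 34
  cabin 6: 24 + 10 = 34
  cabin 7: 22 = 22
  cabin 8: 19 + 14 = 33
  cabin 9: 18 + 13 = 31
  cabin 10: 17 = 17
No arrangement into 9 cabins stays within capacity, so 10 is optimal.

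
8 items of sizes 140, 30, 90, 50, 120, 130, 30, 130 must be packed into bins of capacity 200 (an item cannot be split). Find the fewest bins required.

5

Total = 140 + 130 + 130 + 120 + 90 + 50 + 30 + 30 = 720.
Lower bound: ⌈720/200⌉ = 4 bins.
A packing using 5 bins:
  bin 1: 140 + 50 = 190
  bin 2: 130 + 30 + 30 = 190
  bin 3: 130 = 130
  bin 4: 120 = 120
  bin 5: 90 = 90
No arrangement into 4 bins stays within capacity, so 5 is optimal.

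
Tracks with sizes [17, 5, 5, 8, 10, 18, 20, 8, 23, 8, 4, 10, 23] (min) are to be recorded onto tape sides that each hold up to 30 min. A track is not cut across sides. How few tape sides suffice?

Total = 23 + 23 + 20 + 18 + 17 + 10 + 10 + 8 + 8 + 8 + 5 + 5 + 4 = 159 min.
Lower bound: ⌈159/30⌉ = 6 tape sides.
A packing using 6 tape sides:
  side 1: 23 + 5 = 28
  side 2: 23 + 5 = 28
  side 3: 20 + 10 = 30
  side 4: 18 + 10 = 28
  side 5: 17 + 8 + 4 = 29
  side 6: 8 + 8 = 16
This matches the lower bound, so 6 is optimal.

6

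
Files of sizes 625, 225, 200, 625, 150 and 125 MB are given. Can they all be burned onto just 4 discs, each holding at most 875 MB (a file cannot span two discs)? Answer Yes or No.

A valid assignment using 3 discs:
  disc 1: 625 + 225 = 850
  disc 2: 625 + 200 = 825
  disc 3: 150 + 125 = 275
That uses only 3 ≤ 4, so 4 discs are enough.

Yes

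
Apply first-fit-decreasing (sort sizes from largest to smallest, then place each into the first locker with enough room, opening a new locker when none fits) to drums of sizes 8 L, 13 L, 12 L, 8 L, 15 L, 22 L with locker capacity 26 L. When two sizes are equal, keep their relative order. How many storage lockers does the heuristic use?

Sorted descending: 22, 15, 13, 12, 8, 8.
  22 → locker 1 (new)  [load 22/26]
  15 → locker 2 (new)  [load 15/26]
  13 → locker 3 (new)  [load 13/26]
  12 → locker 3  [load 25/26]
  8 → locker 2  [load 23/26]
  8 → locker 4 (new)  [load 8/26]
4 storage lockers opened.

4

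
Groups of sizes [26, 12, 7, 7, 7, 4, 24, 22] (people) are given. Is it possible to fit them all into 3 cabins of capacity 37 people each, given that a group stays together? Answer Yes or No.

Yes

A valid assignment using 3 cabins:
  cabin 1: 26 + 7 + 4 = 37
  cabin 2: 24 + 12 = 36
  cabin 3: 22 + 7 + 7 = 36
Every load is within 37 people, so 3 cabins suffice.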